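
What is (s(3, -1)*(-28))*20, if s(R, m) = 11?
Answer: -6160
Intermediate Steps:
(s(3, -1)*(-28))*20 = (11*(-28))*20 = -308*20 = -6160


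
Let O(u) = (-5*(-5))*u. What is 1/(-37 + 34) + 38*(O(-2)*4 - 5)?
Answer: -23371/3 ≈ -7790.3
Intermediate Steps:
O(u) = 25*u
1/(-37 + 34) + 38*(O(-2)*4 - 5) = 1/(-37 + 34) + 38*((25*(-2))*4 - 5) = 1/(-3) + 38*(-50*4 - 5) = -⅓ + 38*(-200 - 5) = -⅓ + 38*(-205) = -⅓ - 7790 = -23371/3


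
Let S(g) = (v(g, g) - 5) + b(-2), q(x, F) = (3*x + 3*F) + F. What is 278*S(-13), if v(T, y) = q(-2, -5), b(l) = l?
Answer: -9174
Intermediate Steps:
q(x, F) = 3*x + 4*F (q(x, F) = (3*F + 3*x) + F = 3*x + 4*F)
v(T, y) = -26 (v(T, y) = 3*(-2) + 4*(-5) = -6 - 20 = -26)
S(g) = -33 (S(g) = (-26 - 5) - 2 = -31 - 2 = -33)
278*S(-13) = 278*(-33) = -9174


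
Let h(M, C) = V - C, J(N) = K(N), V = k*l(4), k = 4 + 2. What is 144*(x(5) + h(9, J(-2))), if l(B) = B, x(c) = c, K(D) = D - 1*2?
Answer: 4752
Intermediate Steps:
K(D) = -2 + D (K(D) = D - 2 = -2 + D)
k = 6
V = 24 (V = 6*4 = 24)
J(N) = -2 + N
h(M, C) = 24 - C
144*(x(5) + h(9, J(-2))) = 144*(5 + (24 - (-2 - 2))) = 144*(5 + (24 - 1*(-4))) = 144*(5 + (24 + 4)) = 144*(5 + 28) = 144*33 = 4752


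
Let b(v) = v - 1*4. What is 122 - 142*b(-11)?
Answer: 2252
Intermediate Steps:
b(v) = -4 + v (b(v) = v - 4 = -4 + v)
122 - 142*b(-11) = 122 - 142*(-4 - 11) = 122 - 142*(-15) = 122 + 2130 = 2252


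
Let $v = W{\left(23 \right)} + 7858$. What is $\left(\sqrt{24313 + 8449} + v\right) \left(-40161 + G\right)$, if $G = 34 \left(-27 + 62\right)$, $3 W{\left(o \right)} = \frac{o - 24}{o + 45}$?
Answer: $- \frac{62471721101}{204} - 38971 \sqrt{32762} \approx -3.1329 \cdot 10^{8}$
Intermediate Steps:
$W{\left(o \right)} = \frac{-24 + o}{3 \left(45 + o\right)}$ ($W{\left(o \right)} = \frac{\left(o - 24\right) \frac{1}{o + 45}}{3} = \frac{\left(-24 + o\right) \frac{1}{45 + o}}{3} = \frac{\frac{1}{45 + o} \left(-24 + o\right)}{3} = \frac{-24 + o}{3 \left(45 + o\right)}$)
$G = 1190$ ($G = 34 \cdot 35 = 1190$)
$v = \frac{1603031}{204}$ ($v = \frac{-24 + 23}{3 \left(45 + 23\right)} + 7858 = \frac{1}{3} \cdot \frac{1}{68} \left(-1\right) + 7858 = - \frac{1}{204} + 7858 = \frac{1603031}{204} \approx 7858.0$)
$\left(\sqrt{24313 + 8449} + v\right) \left(-40161 + G\right) = \left(\sqrt{24313 + 8449} + \frac{1603031}{204}\right) \left(-40161 + 1190\right) = \left(\sqrt{32762} + \frac{1603031}{204}\right) \left(-38971\right) = \left(\frac{1603031}{204} + \sqrt{32762}\right) \left(-38971\right) = - \frac{62471721101}{204} - 38971 \sqrt{32762}$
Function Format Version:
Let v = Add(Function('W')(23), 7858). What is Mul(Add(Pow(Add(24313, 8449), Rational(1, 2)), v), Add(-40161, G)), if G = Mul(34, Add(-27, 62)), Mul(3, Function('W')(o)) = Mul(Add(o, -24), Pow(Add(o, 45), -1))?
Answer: Add(Rational(-62471721101, 204), Mul(-38971, Pow(32762, Rational(1, 2)))) ≈ -3.1329e+8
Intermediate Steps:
Function('W')(o) = Mul(Rational(1, 3), Pow(Add(45, o), -1), Add(-24, o)) (Function('W')(o) = Mul(Rational(1, 3), Mul(Add(o, -24), Pow(Add(o, 45), -1))) = Mul(Rational(1, 3), Mul(Add(-24, o), Pow(Add(45, o), -1))) = Mul(Rational(1, 3), Mul(Pow(Add(45, o), -1), Add(-24, o))) = Mul(Rational(1, 3), Pow(Add(45, o), -1), Add(-24, o)))
G = 1190 (G = Mul(34, 35) = 1190)
v = Rational(1603031, 204) (v = Add(Mul(Rational(1, 3), Pow(Add(45, 23), -1), Add(-24, 23)), 7858) = Add(Mul(Rational(1, 3), Pow(68, -1), -1), 7858) = Add(Mul(Rational(1, 3), Rational(1, 68), -1), 7858) = Add(Rational(-1, 204), 7858) = Rational(1603031, 204) ≈ 7858.0)
Mul(Add(Pow(Add(24313, 8449), Rational(1, 2)), v), Add(-40161, G)) = Mul(Add(Pow(Add(24313, 8449), Rational(1, 2)), Rational(1603031, 204)), Add(-40161, 1190)) = Mul(Add(Pow(32762, Rational(1, 2)), Rational(1603031, 204)), -38971) = Mul(Add(Rational(1603031, 204), Pow(32762, Rational(1, 2))), -38971) = Add(Rational(-62471721101, 204), Mul(-38971, Pow(32762, Rational(1, 2))))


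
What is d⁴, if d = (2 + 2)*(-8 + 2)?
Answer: 331776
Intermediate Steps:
d = -24 (d = 4*(-6) = -24)
d⁴ = (-24)⁴ = 331776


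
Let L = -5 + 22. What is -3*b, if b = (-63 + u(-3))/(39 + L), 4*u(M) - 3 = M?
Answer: 27/8 ≈ 3.3750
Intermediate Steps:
u(M) = ¾ + M/4
L = 17
b = -9/8 (b = (-63 + (¾ + (¼)*(-3)))/(39 + 17) = (-63 + (¾ - ¾))/56 = (-63 + 0)*(1/56) = -63*1/56 = -9/8 ≈ -1.1250)
-3*b = -3*(-9/8) = 27/8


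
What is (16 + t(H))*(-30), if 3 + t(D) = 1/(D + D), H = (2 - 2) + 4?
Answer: -1575/4 ≈ -393.75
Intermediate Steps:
H = 4 (H = 0 + 4 = 4)
t(D) = -3 + 1/(2*D) (t(D) = -3 + 1/(D + D) = -3 + 1/(2*D))
(16 + t(H))*(-30) = (16 + (-3 + (1/2)/4))*(-30) = (16 + (-3 + (1/2)*(1/4)))*(-30) = (16 + (-3 + 1/8))*(-30) = (16 - 23/8)*(-30) = (105/8)*(-30) = -1575/4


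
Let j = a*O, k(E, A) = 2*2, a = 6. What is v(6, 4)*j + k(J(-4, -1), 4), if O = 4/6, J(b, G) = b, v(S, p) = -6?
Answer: -20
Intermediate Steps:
O = ⅔ (O = 4*(⅙) = ⅔ ≈ 0.66667)
k(E, A) = 4
j = 4 (j = 6*(⅔) = 4)
v(6, 4)*j + k(J(-4, -1), 4) = -6*4 + 4 = -24 + 4 = -20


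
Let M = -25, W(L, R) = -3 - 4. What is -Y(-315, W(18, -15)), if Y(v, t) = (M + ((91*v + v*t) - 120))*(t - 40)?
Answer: -1250435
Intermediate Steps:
W(L, R) = -7
Y(v, t) = (-40 + t)*(-145 + 91*v + t*v) (Y(v, t) = (-25 + ((91*v + v*t) - 120))*(t - 40) = (-25 + ((91*v + t*v) - 120))*(-40 + t) = (-25 + (-120 + 91*v + t*v))*(-40 + t) = (-145 + 91*v + t*v)*(-40 + t) = (-40 + t)*(-145 + 91*v + t*v))
-Y(-315, W(18, -15)) = -(5800 - 3640*(-315) - 145*(-7) - 315*(-7)**2 + 51*(-7)*(-315)) = -(5800 + 1146600 + 1015 - 315*49 + 112455) = -(5800 + 1146600 + 1015 - 15435 + 112455) = -1*1250435 = -1250435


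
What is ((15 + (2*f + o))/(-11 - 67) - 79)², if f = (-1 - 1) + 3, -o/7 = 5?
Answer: 1048576/169 ≈ 6204.6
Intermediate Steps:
o = -35 (o = -7*5 = -35)
f = 1 (f = -2 + 3 = 1)
((15 + (2*f + o))/(-11 - 67) - 79)² = ((15 + (2*1 - 35))/(-11 - 67) - 79)² = ((15 + (2 - 35))/(-78) - 79)² = ((15 - 33)*(-1/78) - 79)² = (-18*(-1/78) - 79)² = (3/13 - 79)² = (-1024/13)² = 1048576/169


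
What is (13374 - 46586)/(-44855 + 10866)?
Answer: 33212/33989 ≈ 0.97714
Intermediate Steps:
(13374 - 46586)/(-44855 + 10866) = -33212/(-33989) = -33212*(-1/33989) = 33212/33989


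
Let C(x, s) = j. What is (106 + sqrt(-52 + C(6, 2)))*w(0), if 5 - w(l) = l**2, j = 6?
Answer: 530 + 5*I*sqrt(46) ≈ 530.0 + 33.912*I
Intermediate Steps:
w(l) = 5 - l**2
C(x, s) = 6
(106 + sqrt(-52 + C(6, 2)))*w(0) = (106 + sqrt(-52 + 6))*(5 - 1*0**2) = (106 + sqrt(-46))*(5 - 1*0) = (106 + I*sqrt(46))*(5 + 0) = (106 + I*sqrt(46))*5 = 530 + 5*I*sqrt(46)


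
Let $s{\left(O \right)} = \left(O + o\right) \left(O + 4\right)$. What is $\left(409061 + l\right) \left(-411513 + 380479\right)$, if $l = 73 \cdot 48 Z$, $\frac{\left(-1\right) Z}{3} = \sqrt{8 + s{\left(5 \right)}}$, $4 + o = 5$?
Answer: $-12694799074 + 326229408 \sqrt{62} \approx -1.0126 \cdot 10^{10}$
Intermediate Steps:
$o = 1$ ($o = -4 + 5 = 1$)
$s{\left(O \right)} = \left(1 + O\right) \left(4 + O\right)$ ($s{\left(O \right)} = \left(O + 1\right) \left(O + 4\right) = \left(1 + O\right) \left(4 + O\right)$)
$Z = - 3 \sqrt{62}$ ($Z = - 3 \sqrt{8 + \left(4 + 5^{2} + 5 \cdot 5\right)} = - 3 \sqrt{8 + \left(4 + 25 + 25\right)} = - 3 \sqrt{8 + 54} = - 3 \sqrt{62} \approx -23.622$)
$l = - 10512 \sqrt{62}$ ($l = 73 \cdot 48 \left(- 3 \sqrt{62}\right) = 3504 \left(- 3 \sqrt{62}\right) = - 10512 \sqrt{62} \approx -82772.0$)
$\left(409061 + l\right) \left(-411513 + 380479\right) = \left(409061 - 10512 \sqrt{62}\right) \left(-411513 + 380479\right) = \left(409061 - 10512 \sqrt{62}\right) \left(-31034\right) = -12694799074 + 326229408 \sqrt{62}$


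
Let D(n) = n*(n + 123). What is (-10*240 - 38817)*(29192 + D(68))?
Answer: -1738533060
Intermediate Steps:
D(n) = n*(123 + n)
(-10*240 - 38817)*(29192 + D(68)) = (-10*240 - 38817)*(29192 + 68*(123 + 68)) = (-2400 - 38817)*(29192 + 68*191) = -41217*(29192 + 12988) = -41217*42180 = -1738533060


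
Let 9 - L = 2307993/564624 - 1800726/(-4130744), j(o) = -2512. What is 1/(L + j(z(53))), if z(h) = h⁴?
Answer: -97179883344/243680850566441 ≈ -0.00039880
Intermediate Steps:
L = 435016393687/97179883344 (L = 9 - (2307993/564624 - 1800726/(-4130744)) = 9 - (2307993*(1/564624) - 1800726*(-1/4130744)) = 9 - (769331/188208 + 900363/2065372) = 9 - 1*439602556409/97179883344 = 9 - 439602556409/97179883344 = 435016393687/97179883344 ≈ 4.4764)
1/(L + j(z(53))) = 1/(435016393687/97179883344 - 2512) = 1/(-243680850566441/97179883344) = -97179883344/243680850566441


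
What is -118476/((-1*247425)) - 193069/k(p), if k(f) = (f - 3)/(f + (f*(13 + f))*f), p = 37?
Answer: -64149620617041/164950 ≈ -3.8890e+8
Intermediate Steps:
k(f) = (-3 + f)/(f + f²*(13 + f))
-118476/((-1*247425)) - 193069/k(p) = -118476/((-1*247425)) - 193069*37*(1 + 37² + 13*37)/(-3 + 37) = -118476/(-247425) - 193069/((1/37)*34/(1 + 1369 + 481)) = -118476*(-1/247425) - 193069/((1/37)*34/1851) = 39492/82475 - 193069/((1/37)*(1/1851)*34) = 39492/82475 - 193069/34/68487 = 39492/82475 - 193069*68487/34 = 39492/82475 - 777806859/2 = -64149620617041/164950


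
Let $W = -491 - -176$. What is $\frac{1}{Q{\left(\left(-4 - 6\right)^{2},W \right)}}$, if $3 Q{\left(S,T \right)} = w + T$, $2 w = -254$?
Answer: $- \frac{3}{442} \approx -0.0067873$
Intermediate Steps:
$w = -127$ ($w = \frac{1}{2} \left(-254\right) = -127$)
$W = -315$ ($W = -491 + 176 = -315$)
$Q{\left(S,T \right)} = - \frac{127}{3} + \frac{T}{3}$ ($Q{\left(S,T \right)} = \frac{-127 + T}{3} = - \frac{127}{3} + \frac{T}{3}$)
$\frac{1}{Q{\left(\left(-4 - 6\right)^{2},W \right)}} = \frac{1}{- \frac{127}{3} + \frac{1}{3} \left(-315\right)} = \frac{1}{- \frac{127}{3} - 105} = \frac{1}{- \frac{442}{3}} = - \frac{3}{442}$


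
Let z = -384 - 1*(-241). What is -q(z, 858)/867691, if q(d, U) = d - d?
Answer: 0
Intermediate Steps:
z = -143 (z = -384 + 241 = -143)
q(d, U) = 0
-q(z, 858)/867691 = -0/867691 = -1*0 = 0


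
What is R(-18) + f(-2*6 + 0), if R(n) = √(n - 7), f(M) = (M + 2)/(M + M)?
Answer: 5/12 + 5*I ≈ 0.41667 + 5.0*I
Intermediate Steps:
f(M) = (2 + M)/(2*M) (f(M) = (2 + M)/((2*M)) = (2 + M)*(1/(2*M)) = (2 + M)/(2*M))
R(n) = √(-7 + n)
R(-18) + f(-2*6 + 0) = √(-7 - 18) + (2 + (-2*6 + 0))/(2*(-2*6 + 0)) = √(-25) + (2 + (-12 + 0))/(2*(-12 + 0)) = 5*I + (½)*(2 - 12)/(-12) = 5*I + (½)*(-1/12)*(-10) = 5*I + 5/12 = 5/12 + 5*I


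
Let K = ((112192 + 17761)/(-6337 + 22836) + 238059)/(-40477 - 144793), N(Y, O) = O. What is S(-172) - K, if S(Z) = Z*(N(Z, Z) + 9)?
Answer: 42851762007837/1528384865 ≈ 28037.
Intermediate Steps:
K = -1963932697/1528384865 (K = (129953/16499 + 238059)/(-185270) = (129953*(1/16499) + 238059)*(-1/185270) = (129953/16499 + 238059)*(-1/185270) = (3927865394/16499)*(-1/185270) = -1963932697/1528384865 ≈ -1.2850)
S(Z) = Z*(9 + Z) (S(Z) = Z*(Z + 9) = Z*(9 + Z))
S(-172) - K = -172*(9 - 172) - 1*(-1963932697/1528384865) = -172*(-163) + 1963932697/1528384865 = 28036 + 1963932697/1528384865 = 42851762007837/1528384865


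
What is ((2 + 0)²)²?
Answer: 16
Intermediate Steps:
((2 + 0)²)² = (2²)² = 4² = 16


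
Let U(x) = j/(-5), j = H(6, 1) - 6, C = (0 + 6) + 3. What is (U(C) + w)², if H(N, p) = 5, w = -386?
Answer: 3721041/25 ≈ 1.4884e+5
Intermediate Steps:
C = 9 (C = 6 + 3 = 9)
j = -1 (j = 5 - 6 = -1)
U(x) = ⅕ (U(x) = -1/(-5) = -1*(-⅕) = ⅕)
(U(C) + w)² = (⅕ - 386)² = (-1929/5)² = 3721041/25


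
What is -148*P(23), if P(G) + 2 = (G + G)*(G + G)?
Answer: -312872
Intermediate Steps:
P(G) = -2 + 4*G² (P(G) = -2 + (G + G)*(G + G) = -2 + (2*G)*(2*G) = -2 + 4*G²)
-148*P(23) = -148*(-2 + 4*23²) = -148*(-2 + 4*529) = -148*(-2 + 2116) = -148*2114 = -312872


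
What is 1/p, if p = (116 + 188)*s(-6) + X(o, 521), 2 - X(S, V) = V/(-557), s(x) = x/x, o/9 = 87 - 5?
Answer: 557/170963 ≈ 0.0032580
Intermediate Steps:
o = 738 (o = 9*(87 - 5) = 9*82 = 738)
s(x) = 1
X(S, V) = 2 + V/557 (X(S, V) = 2 - V/(-557) = 2 - V*(-1)/557 = 2 - (-1)*V/557 = 2 + V/557)
p = 170963/557 (p = (116 + 188)*1 + (2 + (1/557)*521) = 304*1 + (2 + 521/557) = 304 + 1635/557 = 170963/557 ≈ 306.94)
1/p = 1/(170963/557) = 557/170963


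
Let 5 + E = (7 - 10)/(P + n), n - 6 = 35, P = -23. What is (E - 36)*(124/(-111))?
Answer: 15314/333 ≈ 45.988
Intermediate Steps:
n = 41 (n = 6 + 35 = 41)
E = -31/6 (E = -5 + (7 - 10)/(-23 + 41) = -5 - 3/18 = -5 - 3*1/18 = -5 - ⅙ = -31/6 ≈ -5.1667)
(E - 36)*(124/(-111)) = (-31/6 - 36)*(124/(-111)) = -15314*(-1)/(3*111) = -247/6*(-124/111) = 15314/333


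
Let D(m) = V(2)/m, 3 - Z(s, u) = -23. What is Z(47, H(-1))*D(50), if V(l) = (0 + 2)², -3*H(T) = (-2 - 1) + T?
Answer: 52/25 ≈ 2.0800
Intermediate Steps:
H(T) = 1 - T/3 (H(T) = -((-2 - 1) + T)/3 = -(-3 + T)/3 = 1 - T/3)
V(l) = 4 (V(l) = 2² = 4)
Z(s, u) = 26 (Z(s, u) = 3 - 1*(-23) = 3 + 23 = 26)
D(m) = 4/m
Z(47, H(-1))*D(50) = 26*(4/50) = 26*(4*(1/50)) = 26*(2/25) = 52/25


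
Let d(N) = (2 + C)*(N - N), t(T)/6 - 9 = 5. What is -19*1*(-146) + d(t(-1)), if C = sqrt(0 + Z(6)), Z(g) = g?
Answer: 2774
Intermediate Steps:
t(T) = 84 (t(T) = 54 + 6*5 = 54 + 30 = 84)
C = sqrt(6) (C = sqrt(0 + 6) = sqrt(6) ≈ 2.4495)
d(N) = 0 (d(N) = (2 + sqrt(6))*(N - N) = (2 + sqrt(6))*0 = 0)
-19*1*(-146) + d(t(-1)) = -19*1*(-146) + 0 = -19*(-146) + 0 = 2774 + 0 = 2774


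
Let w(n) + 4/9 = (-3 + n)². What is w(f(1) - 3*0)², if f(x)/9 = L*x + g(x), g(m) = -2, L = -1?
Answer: 65545216/81 ≈ 8.0920e+5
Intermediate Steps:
f(x) = -18 - 9*x (f(x) = 9*(-x - 2) = 9*(-2 - x) = -18 - 9*x)
w(n) = -4/9 + (-3 + n)²
w(f(1) - 3*0)² = (-4/9 + (-3 + ((-18 - 9*1) - 3*0))²)² = (-4/9 + (-3 + ((-18 - 9) + 0))²)² = (-4/9 + (-3 + (-27 + 0))²)² = (-4/9 + (-3 - 27)²)² = (-4/9 + (-30)²)² = (-4/9 + 900)² = (8096/9)² = 65545216/81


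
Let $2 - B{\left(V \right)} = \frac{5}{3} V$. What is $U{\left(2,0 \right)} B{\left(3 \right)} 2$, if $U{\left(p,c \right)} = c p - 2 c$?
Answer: $0$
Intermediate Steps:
$U{\left(p,c \right)} = - 2 c + c p$
$B{\left(V \right)} = 2 - \frac{5 V}{3}$ ($B{\left(V \right)} = 2 - \frac{5}{3} V = 2 - 5 \cdot \frac{1}{3} V = 2 - \frac{5 V}{3}$)
$U{\left(2,0 \right)} B{\left(3 \right)} 2 = 0 \left(-2 + 2\right) \left(2 - 5\right) 2 = 0 \cdot 0 \left(2 - 5\right) 2 = 0 \left(-3\right) 2 = 0 \cdot 2 = 0$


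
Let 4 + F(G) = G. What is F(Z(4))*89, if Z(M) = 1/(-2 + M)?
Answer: -623/2 ≈ -311.50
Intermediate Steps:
F(G) = -4 + G
F(Z(4))*89 = (-4 + 1/(-2 + 4))*89 = (-4 + 1/2)*89 = (-4 + ½)*89 = -7/2*89 = -623/2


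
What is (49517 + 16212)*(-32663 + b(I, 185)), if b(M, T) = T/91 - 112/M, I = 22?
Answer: -2149254429796/1001 ≈ -2.1471e+9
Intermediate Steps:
b(M, T) = -112/M + T/91 (b(M, T) = T*(1/91) - 112/M = T/91 - 112/M = -112/M + T/91)
(49517 + 16212)*(-32663 + b(I, 185)) = (49517 + 16212)*(-32663 + (-112/22 + (1/91)*185)) = 65729*(-32663 + (-112*1/22 + 185/91)) = 65729*(-32663 + (-56/11 + 185/91)) = 65729*(-32663 - 3061/1001) = 65729*(-32698724/1001) = -2149254429796/1001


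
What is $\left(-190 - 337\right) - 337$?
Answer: $-864$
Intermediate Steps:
$\left(-190 - 337\right) - 337 = -527 - 337 = -864$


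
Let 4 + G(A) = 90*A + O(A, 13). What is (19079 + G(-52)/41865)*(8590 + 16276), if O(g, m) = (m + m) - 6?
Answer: 19861410927086/41865 ≈ 4.7442e+8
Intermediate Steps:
O(g, m) = -6 + 2*m (O(g, m) = 2*m - 6 = -6 + 2*m)
G(A) = 16 + 90*A (G(A) = -4 + (90*A + (-6 + 2*13)) = -4 + (90*A + (-6 + 26)) = -4 + (90*A + 20) = -4 + (20 + 90*A) = 16 + 90*A)
(19079 + G(-52)/41865)*(8590 + 16276) = (19079 + (16 + 90*(-52))/41865)*(8590 + 16276) = (19079 + (16 - 4680)*(1/41865))*24866 = (19079 - 4664*1/41865)*24866 = (19079 - 4664/41865)*24866 = (798737671/41865)*24866 = 19861410927086/41865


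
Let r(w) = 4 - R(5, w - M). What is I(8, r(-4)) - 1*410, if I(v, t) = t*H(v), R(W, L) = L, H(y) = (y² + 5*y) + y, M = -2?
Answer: 262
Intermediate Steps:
H(y) = y² + 6*y
r(w) = 2 - w (r(w) = 4 - (w - 1*(-2)) = 4 - (w + 2) = 4 - (2 + w) = 4 + (-2 - w) = 2 - w)
I(v, t) = t*v*(6 + v) (I(v, t) = t*(v*(6 + v)) = t*v*(6 + v))
I(8, r(-4)) - 1*410 = (2 - 1*(-4))*8*(6 + 8) - 1*410 = (2 + 4)*8*14 - 410 = 6*8*14 - 410 = 672 - 410 = 262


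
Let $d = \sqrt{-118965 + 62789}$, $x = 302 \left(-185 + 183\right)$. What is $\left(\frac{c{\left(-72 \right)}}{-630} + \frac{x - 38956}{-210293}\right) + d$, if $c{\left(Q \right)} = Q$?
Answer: $\frac{2225772}{7360255} + 4 i \sqrt{3511} \approx 0.3024 + 237.01 i$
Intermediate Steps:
$x = -604$ ($x = 302 \left(-2\right) = -604$)
$d = 4 i \sqrt{3511}$ ($d = \sqrt{-56176} = 4 i \sqrt{3511} \approx 237.01 i$)
$\left(\frac{c{\left(-72 \right)}}{-630} + \frac{x - 38956}{-210293}\right) + d = \left(- \frac{72}{-630} + \frac{-604 - 38956}{-210293}\right) + 4 i \sqrt{3511} = \left(\left(-72\right) \left(- \frac{1}{630}\right) - - \frac{39560}{210293}\right) + 4 i \sqrt{3511} = \left(\frac{4}{35} + \frac{39560}{210293}\right) + 4 i \sqrt{3511} = \frac{2225772}{7360255} + 4 i \sqrt{3511}$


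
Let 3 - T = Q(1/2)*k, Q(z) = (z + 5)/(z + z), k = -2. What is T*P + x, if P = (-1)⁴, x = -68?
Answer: -54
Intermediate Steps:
Q(z) = (5 + z)/(2*z) (Q(z) = (5 + z)/((2*z)) = (5 + z)*(1/(2*z)) = (5 + z)/(2*z))
T = 14 (T = 3 - (5 + 1/2)/(2*((1/2)))*(-2) = 3 - (5 + 1*(½))/(2*((1*(½))))*(-2) = 3 - (5 + ½)/(2*(½))*(-2) = 3 - (½)*2*(11/2)*(-2) = 3 - 11*(-2)/2 = 3 - 1*(-11) = 3 + 11 = 14)
P = 1
T*P + x = 14*1 - 68 = 14 - 68 = -54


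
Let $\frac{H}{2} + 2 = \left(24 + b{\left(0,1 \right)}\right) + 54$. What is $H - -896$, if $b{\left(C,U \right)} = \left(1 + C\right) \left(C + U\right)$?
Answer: $1050$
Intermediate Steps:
$H = 154$ ($H = -4 + 2 \left(\left(24 + \left(0 + 1 + 0^{2} + 0 \cdot 1\right)\right) + 54\right) = -4 + 2 \left(\left(24 + \left(0 + 1 + 0 + 0\right)\right) + 54\right) = -4 + 2 \left(\left(24 + 1\right) + 54\right) = -4 + 2 \left(25 + 54\right) = -4 + 2 \cdot 79 = -4 + 158 = 154$)
$H - -896 = 154 - -896 = 154 + 896 = 1050$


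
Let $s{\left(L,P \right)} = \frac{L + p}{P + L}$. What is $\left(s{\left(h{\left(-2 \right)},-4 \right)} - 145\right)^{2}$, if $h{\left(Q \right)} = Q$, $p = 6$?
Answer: $\frac{190969}{9} \approx 21219.0$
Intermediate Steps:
$s{\left(L,P \right)} = \frac{6 + L}{L + P}$ ($s{\left(L,P \right)} = \frac{L + 6}{P + L} = \frac{6 + L}{L + P}$)
$\left(s{\left(h{\left(-2 \right)},-4 \right)} - 145\right)^{2} = \left(\frac{6 - 2}{-2 - 4} - 145\right)^{2} = \left(\frac{1}{-6} \cdot 4 - 145\right)^{2} = \left(\left(- \frac{1}{6}\right) 4 - 145\right)^{2} = \left(- \frac{2}{3} - 145\right)^{2} = \left(- \frac{437}{3}\right)^{2} = \frac{190969}{9}$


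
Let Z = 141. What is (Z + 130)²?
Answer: 73441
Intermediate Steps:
(Z + 130)² = (141 + 130)² = 271² = 73441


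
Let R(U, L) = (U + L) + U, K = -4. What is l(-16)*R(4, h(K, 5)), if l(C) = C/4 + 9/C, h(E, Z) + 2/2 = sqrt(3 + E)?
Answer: -511/16 - 73*I/16 ≈ -31.938 - 4.5625*I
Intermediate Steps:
h(E, Z) = -1 + sqrt(3 + E)
l(C) = 9/C + C/4 (l(C) = C*(1/4) + 9/C = C/4 + 9/C = 9/C + C/4)
R(U, L) = L + 2*U (R(U, L) = (L + U) + U = L + 2*U)
l(-16)*R(4, h(K, 5)) = (9/(-16) + (1/4)*(-16))*((-1 + sqrt(3 - 4)) + 2*4) = (9*(-1/16) - 4)*((-1 + sqrt(-1)) + 8) = (-9/16 - 4)*((-1 + I) + 8) = -73*(7 + I)/16 = -511/16 - 73*I/16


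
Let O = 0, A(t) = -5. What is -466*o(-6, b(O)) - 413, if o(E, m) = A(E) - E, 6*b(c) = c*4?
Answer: -879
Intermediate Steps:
b(c) = 2*c/3 (b(c) = (c*4)/6 = (4*c)/6 = 2*c/3)
o(E, m) = -5 - E
-466*o(-6, b(O)) - 413 = -466*(-5 - 1*(-6)) - 413 = -466*(-5 + 6) - 413 = -466*1 - 413 = -466 - 413 = -879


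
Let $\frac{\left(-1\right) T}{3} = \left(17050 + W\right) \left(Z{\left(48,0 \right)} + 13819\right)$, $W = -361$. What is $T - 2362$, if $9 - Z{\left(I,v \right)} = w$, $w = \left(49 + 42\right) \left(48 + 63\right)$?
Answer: $-186602071$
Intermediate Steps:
$w = 10101$ ($w = 91 \cdot 111 = 10101$)
$Z{\left(I,v \right)} = -10092$ ($Z{\left(I,v \right)} = 9 - 10101 = -10092$)
$T = -186599709$ ($T = - 3 \left(17050 - 361\right) \left(-10092 + 13819\right) = - 3 \cdot 16689 \cdot 3727 = \left(-3\right) 62199903 = -186599709$)
$T - 2362 = -186599709 - 2362 = -186602071$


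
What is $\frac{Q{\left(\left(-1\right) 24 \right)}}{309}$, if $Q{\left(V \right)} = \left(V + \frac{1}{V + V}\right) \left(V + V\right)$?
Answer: $\frac{1153}{309} \approx 3.7314$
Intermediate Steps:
$Q{\left(V \right)} = 2 V \left(V + \frac{1}{2 V}\right)$ ($Q{\left(V \right)} = \left(V + \frac{1}{2 V}\right) 2 V = 2 V \left(V + \frac{1}{2 V}\right)$)
$\frac{Q{\left(\left(-1\right) 24 \right)}}{309} = \frac{1 + 2 \left(\left(-1\right) 24\right)^{2}}{309} = \left(1 + 2 \left(-24\right)^{2}\right) \frac{1}{309} = \left(1 + 2 \cdot 576\right) \frac{1}{309} = \left(1 + 1152\right) \frac{1}{309} = 1153 \cdot \frac{1}{309} = \frac{1153}{309}$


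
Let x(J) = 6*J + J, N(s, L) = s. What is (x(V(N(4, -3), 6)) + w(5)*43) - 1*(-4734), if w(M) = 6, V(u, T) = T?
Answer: 5034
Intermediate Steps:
x(J) = 7*J
(x(V(N(4, -3), 6)) + w(5)*43) - 1*(-4734) = (7*6 + 6*43) - 1*(-4734) = (42 + 258) + 4734 = 300 + 4734 = 5034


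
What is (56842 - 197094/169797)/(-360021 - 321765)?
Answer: -536189110/6431400969 ≈ -0.083370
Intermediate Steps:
(56842 - 197094/169797)/(-360021 - 321765) = (56842 - 197094*1/169797)/(-681786) = (56842 - 65698/56599)*(-1/681786) = (3217134660/56599)*(-1/681786) = -536189110/6431400969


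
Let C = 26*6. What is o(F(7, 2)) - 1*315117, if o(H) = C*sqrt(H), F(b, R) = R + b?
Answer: -314649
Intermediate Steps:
C = 156
o(H) = 156*sqrt(H)
o(F(7, 2)) - 1*315117 = 156*sqrt(2 + 7) - 1*315117 = 156*sqrt(9) - 315117 = 156*3 - 315117 = 468 - 315117 = -314649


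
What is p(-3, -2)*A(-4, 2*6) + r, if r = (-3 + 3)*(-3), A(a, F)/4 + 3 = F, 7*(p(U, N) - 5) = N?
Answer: 1188/7 ≈ 169.71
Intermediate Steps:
p(U, N) = 5 + N/7
A(a, F) = -12 + 4*F
r = 0 (r = 0*(-3) = 0)
p(-3, -2)*A(-4, 2*6) + r = (5 + (1/7)*(-2))*(-12 + 4*(2*6)) + 0 = (5 - 2/7)*(-12 + 4*12) + 0 = 33*(-12 + 48)/7 + 0 = (33/7)*36 + 0 = 1188/7 + 0 = 1188/7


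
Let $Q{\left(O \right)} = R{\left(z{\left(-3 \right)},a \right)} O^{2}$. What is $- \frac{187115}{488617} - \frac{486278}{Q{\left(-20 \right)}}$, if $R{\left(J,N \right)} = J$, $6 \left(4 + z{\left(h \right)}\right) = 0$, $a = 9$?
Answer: $\frac{118652156763}{390893600} \approx 303.54$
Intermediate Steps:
$z{\left(h \right)} = -4$ ($z{\left(h \right)} = -4 + \frac{1}{6} \cdot 0 = -4 + 0 = -4$)
$Q{\left(O \right)} = - 4 O^{2}$
$- \frac{187115}{488617} - \frac{486278}{Q{\left(-20 \right)}} = - \frac{187115}{488617} - \frac{486278}{\left(-4\right) \left(-20\right)^{2}} = \left(-187115\right) \frac{1}{488617} - \frac{486278}{\left(-4\right) 400} = - \frac{187115}{488617} - \frac{486278}{-1600} = - \frac{187115}{488617} - - \frac{243139}{800} = - \frac{187115}{488617} + \frac{243139}{800} = \frac{118652156763}{390893600}$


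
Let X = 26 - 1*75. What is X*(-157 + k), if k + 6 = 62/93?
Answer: 23863/3 ≈ 7954.3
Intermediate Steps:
X = -49 (X = 26 - 75 = -49)
k = -16/3 (k = -6 + 62/93 = -6 + 62*(1/93) = -6 + 2/3 = -16/3 ≈ -5.3333)
X*(-157 + k) = -49*(-157 - 16/3) = -49*(-487/3) = 23863/3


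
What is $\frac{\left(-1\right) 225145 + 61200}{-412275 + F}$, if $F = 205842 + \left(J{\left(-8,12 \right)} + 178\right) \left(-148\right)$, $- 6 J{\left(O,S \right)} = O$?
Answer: $\frac{491835}{698923} \approx 0.7037$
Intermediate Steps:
$J{\left(O,S \right)} = - \frac{O}{6}$
$F = \frac{537902}{3}$ ($F = 205842 + \left(\left(- \frac{1}{6}\right) \left(-8\right) + 178\right) \left(-148\right) = 205842 + \left(\frac{4}{3} + 178\right) \left(-148\right) = 205842 + \frac{538}{3} \left(-148\right) = 205842 - \frac{79624}{3} = \frac{537902}{3} \approx 1.793 \cdot 10^{5}$)
$\frac{\left(-1\right) 225145 + 61200}{-412275 + F} = \frac{\left(-1\right) 225145 + 61200}{-412275 + \frac{537902}{3}} = \frac{-225145 + 61200}{- \frac{698923}{3}} = \left(-163945\right) \left(- \frac{3}{698923}\right) = \frac{491835}{698923}$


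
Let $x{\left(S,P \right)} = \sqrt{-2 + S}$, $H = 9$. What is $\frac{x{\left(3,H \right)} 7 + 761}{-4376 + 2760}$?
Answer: $- \frac{48}{101} \approx -0.47525$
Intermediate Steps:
$\frac{x{\left(3,H \right)} 7 + 761}{-4376 + 2760} = \frac{\sqrt{-2 + 3} \cdot 7 + 761}{-4376 + 2760} = \frac{\sqrt{1} \cdot 7 + 761}{-1616} = \left(1 \cdot 7 + 761\right) \left(- \frac{1}{1616}\right) = \left(7 + 761\right) \left(- \frac{1}{1616}\right) = 768 \left(- \frac{1}{1616}\right) = - \frac{48}{101}$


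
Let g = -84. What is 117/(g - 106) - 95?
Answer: -18167/190 ≈ -95.616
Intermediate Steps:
117/(g - 106) - 95 = 117/(-84 - 106) - 95 = 117/(-190) - 95 = -1/190*117 - 95 = -117/190 - 95 = -18167/190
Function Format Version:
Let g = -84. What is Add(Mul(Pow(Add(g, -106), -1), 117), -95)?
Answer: Rational(-18167, 190) ≈ -95.616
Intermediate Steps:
Add(Mul(Pow(Add(g, -106), -1), 117), -95) = Add(Mul(Pow(Add(-84, -106), -1), 117), -95) = Add(Mul(Pow(-190, -1), 117), -95) = Add(Mul(Rational(-1, 190), 117), -95) = Add(Rational(-117, 190), -95) = Rational(-18167, 190)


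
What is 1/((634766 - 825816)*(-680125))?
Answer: 1/129937881250 ≈ 7.6960e-12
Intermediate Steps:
1/((634766 - 825816)*(-680125)) = -1/680125/(-191050) = -1/191050*(-1/680125) = 1/129937881250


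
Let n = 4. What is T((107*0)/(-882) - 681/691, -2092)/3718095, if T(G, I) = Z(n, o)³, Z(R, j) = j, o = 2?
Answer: 8/3718095 ≈ 2.1516e-6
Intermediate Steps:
T(G, I) = 8 (T(G, I) = 2³ = 8)
T((107*0)/(-882) - 681/691, -2092)/3718095 = 8/3718095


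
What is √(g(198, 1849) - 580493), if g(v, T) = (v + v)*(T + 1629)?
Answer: √796795 ≈ 892.63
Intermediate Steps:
g(v, T) = 2*v*(1629 + T) (g(v, T) = (2*v)*(1629 + T) = 2*v*(1629 + T))
√(g(198, 1849) - 580493) = √(2*198*(1629 + 1849) - 580493) = √(2*198*3478 - 580493) = √(1377288 - 580493) = √796795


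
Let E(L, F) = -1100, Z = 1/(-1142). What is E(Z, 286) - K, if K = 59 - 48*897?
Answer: 41897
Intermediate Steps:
Z = -1/1142 ≈ -0.00087566
K = -42997 (K = 59 - 43056 = -42997)
E(Z, 286) - K = -1100 - 1*(-42997) = -1100 + 42997 = 41897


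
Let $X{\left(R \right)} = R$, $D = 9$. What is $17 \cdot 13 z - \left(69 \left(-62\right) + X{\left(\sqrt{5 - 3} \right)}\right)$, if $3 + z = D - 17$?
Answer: $1847 - \sqrt{2} \approx 1845.6$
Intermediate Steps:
$z = -11$ ($z = -3 + \left(9 - 17\right) = -3 - 8 = -11$)
$17 \cdot 13 z - \left(69 \left(-62\right) + X{\left(\sqrt{5 - 3} \right)}\right) = 17 \cdot 13 \left(-11\right) - \left(69 \left(-62\right) + \sqrt{5 - 3}\right) = 221 \left(-11\right) - \left(-4278 + \sqrt{2}\right) = -2431 + \left(4278 - \sqrt{2}\right) = 1847 - \sqrt{2}$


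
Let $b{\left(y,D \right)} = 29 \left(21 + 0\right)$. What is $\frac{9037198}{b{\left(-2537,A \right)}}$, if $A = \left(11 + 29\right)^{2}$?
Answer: $\frac{9037198}{609} \approx 14839.0$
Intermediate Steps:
$A = 1600$ ($A = 40^{2} = 1600$)
$b{\left(y,D \right)} = 609$ ($b{\left(y,D \right)} = 29 \cdot 21 = 609$)
$\frac{9037198}{b{\left(-2537,A \right)}} = \frac{9037198}{609}$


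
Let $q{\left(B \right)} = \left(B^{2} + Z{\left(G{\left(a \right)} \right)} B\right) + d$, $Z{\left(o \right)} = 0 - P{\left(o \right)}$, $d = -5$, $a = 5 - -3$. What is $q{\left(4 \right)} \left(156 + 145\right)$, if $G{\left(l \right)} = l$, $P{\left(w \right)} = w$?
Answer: $-6321$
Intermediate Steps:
$a = 8$ ($a = 5 + 3 = 8$)
$Z{\left(o \right)} = - o$ ($Z{\left(o \right)} = 0 - o = - o$)
$q{\left(B \right)} = -5 + B^{2} - 8 B$ ($q{\left(B \right)} = \left(B^{2} + \left(-1\right) 8 B\right) - 5 = \left(B^{2} - 8 B\right) - 5 = -5 + B^{2} - 8 B$)
$q{\left(4 \right)} \left(156 + 145\right) = \left(-5 + 4^{2} - 32\right) \left(156 + 145\right) = \left(-5 + 16 - 32\right) 301 = \left(-21\right) 301 = -6321$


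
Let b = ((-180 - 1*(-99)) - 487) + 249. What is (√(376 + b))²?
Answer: 57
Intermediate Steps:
b = -319 (b = ((-180 + 99) - 487) + 249 = (-81 - 487) + 249 = -568 + 249 = -319)
(√(376 + b))² = (√(376 - 319))² = (√57)² = 57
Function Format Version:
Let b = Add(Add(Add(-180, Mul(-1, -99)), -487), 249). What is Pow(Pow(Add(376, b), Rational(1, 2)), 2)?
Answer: 57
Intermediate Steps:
b = -319 (b = Add(Add(Add(-180, 99), -487), 249) = Add(Add(-81, -487), 249) = Add(-568, 249) = -319)
Pow(Pow(Add(376, b), Rational(1, 2)), 2) = Pow(Pow(Add(376, -319), Rational(1, 2)), 2) = Pow(Pow(57, Rational(1, 2)), 2) = 57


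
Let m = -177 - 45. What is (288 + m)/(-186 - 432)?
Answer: -11/103 ≈ -0.10680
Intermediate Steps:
m = -222
(288 + m)/(-186 - 432) = (288 - 222)/(-186 - 432) = 66/(-618) = -1/618*66 = -11/103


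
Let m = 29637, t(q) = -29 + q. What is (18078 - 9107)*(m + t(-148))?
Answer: 264285660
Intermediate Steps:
(18078 - 9107)*(m + t(-148)) = (18078 - 9107)*(29637 + (-29 - 148)) = 8971*(29637 - 177) = 8971*29460 = 264285660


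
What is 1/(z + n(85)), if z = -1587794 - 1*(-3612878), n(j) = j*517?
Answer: 1/2069029 ≈ 4.8332e-7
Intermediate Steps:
n(j) = 517*j
z = 2025084 (z = -1587794 + 3612878 = 2025084)
1/(z + n(85)) = 1/(2025084 + 517*85) = 1/(2025084 + 43945) = 1/2069029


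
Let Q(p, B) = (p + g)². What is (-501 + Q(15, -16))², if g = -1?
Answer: 93025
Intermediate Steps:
Q(p, B) = (-1 + p)² (Q(p, B) = (p - 1)² = (-1 + p)²)
(-501 + Q(15, -16))² = (-501 + (-1 + 15)²)² = (-501 + 14²)² = (-501 + 196)² = (-305)² = 93025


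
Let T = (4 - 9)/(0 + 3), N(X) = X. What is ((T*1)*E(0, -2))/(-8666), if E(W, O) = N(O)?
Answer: -5/12999 ≈ -0.00038465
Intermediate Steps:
E(W, O) = O
T = -5/3 ≈ -1.6667
((T*1)*E(0, -2))/(-8666) = (-5/3*1*(-2))/(-8666) = -5/3*(-2)*(-1/8666) = (10/3)*(-1/8666) = -5/12999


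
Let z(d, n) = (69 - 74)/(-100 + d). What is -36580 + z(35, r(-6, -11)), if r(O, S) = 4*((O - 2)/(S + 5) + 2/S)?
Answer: -475539/13 ≈ -36580.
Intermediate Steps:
r(O, S) = 8/S + 4*(-2 + O)/(5 + S) (r(O, S) = 4*((-2 + O)/(5 + S) + 2/S) = 4*(2/S + (-2 + O)/(5 + S)) = 8/S + 4*(-2 + O)/(5 + S))
z(d, n) = -5/(-100 + d)
-36580 + z(35, r(-6, -11)) = -36580 - 5/(-100 + 35) = -36580 - 5/(-65) = -36580 - 5*(-1/65) = -36580 + 1/13 = -475539/13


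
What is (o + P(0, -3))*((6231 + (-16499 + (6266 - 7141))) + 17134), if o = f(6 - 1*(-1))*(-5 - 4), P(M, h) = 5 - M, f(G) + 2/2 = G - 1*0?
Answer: -293559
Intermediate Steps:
f(G) = -1 + G (f(G) = -1 + (G - 1*0) = -1 + (G + 0) = -1 + G)
o = -54 (o = (-1 + (6 - 1*(-1)))*(-5 - 4) = (-1 + (6 + 1))*(-9) = (-1 + 7)*(-9) = 6*(-9) = -54)
(o + P(0, -3))*((6231 + (-16499 + (6266 - 7141))) + 17134) = (-54 + (5 - 1*0))*((6231 + (-16499 + (6266 - 7141))) + 17134) = (-54 + (5 + 0))*((6231 + (-16499 - 875)) + 17134) = (-54 + 5)*((6231 - 17374) + 17134) = -49*(-11143 + 17134) = -49*5991 = -293559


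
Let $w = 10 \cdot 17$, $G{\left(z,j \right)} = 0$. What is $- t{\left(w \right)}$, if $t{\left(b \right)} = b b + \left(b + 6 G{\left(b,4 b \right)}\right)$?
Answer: $-29070$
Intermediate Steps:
$w = 170$
$t{\left(b \right)} = b + b^{2}$ ($t{\left(b \right)} = b b + \left(b + 6 \cdot 0\right) = b^{2} + \left(b + 0\right) = b^{2} + b = b + b^{2}$)
$- t{\left(w \right)} = - 170 \left(1 + 170\right) = - 170 \cdot 171 = \left(-1\right) 29070 = -29070$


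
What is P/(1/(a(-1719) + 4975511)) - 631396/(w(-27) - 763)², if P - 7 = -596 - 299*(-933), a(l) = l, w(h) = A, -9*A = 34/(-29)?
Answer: 54891400580474548761340/39644393881 ≈ 1.3846e+12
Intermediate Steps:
A = 34/261 (A = -34/(9*(-29)) = -34*(-1)/(9*29) = -⅑*(-34/29) = 34/261 ≈ 0.13027)
w(h) = 34/261
P = 278378 (P = 7 + (-596 - 299*(-933)) = 7 + (-596 + 278967) = 7 + 278371 = 278378)
P/(1/(a(-1719) + 4975511)) - 631396/(w(-27) - 763)² = 278378/(1/(-1719 + 4975511)) - 631396/(34/261 - 763)² = 278378/(1/4973792) - 631396/((-199109/261)²) = 278378/(1/4973792) - 631396/39644393881/68121 = 278378*4973792 - 631396*68121/39644393881 = 1384594269376 - 43011326916/39644393881 = 54891400580474548761340/39644393881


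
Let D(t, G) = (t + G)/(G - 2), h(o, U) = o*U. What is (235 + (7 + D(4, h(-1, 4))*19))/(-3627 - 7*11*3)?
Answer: -121/1929 ≈ -0.062727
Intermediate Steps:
h(o, U) = U*o
D(t, G) = (G + t)/(-2 + G)
(235 + (7 + D(4, h(-1, 4))*19))/(-3627 - 7*11*3) = (235 + (7 + ((4*(-1) + 4)/(-2 + 4*(-1)))*19))/(-3627 - 7*11*3) = (235 + (7 + ((-4 + 4)/(-2 - 4))*19))/(-3627 - 77*3) = (235 + (7 + (0/(-6))*19))/(-3627 - 231) = (235 + (7 - ⅙*0*19))/(-3858) = (235 + (7 + 0*19))*(-1/3858) = (235 + (7 + 0))*(-1/3858) = (235 + 7)*(-1/3858) = 242*(-1/3858) = -121/1929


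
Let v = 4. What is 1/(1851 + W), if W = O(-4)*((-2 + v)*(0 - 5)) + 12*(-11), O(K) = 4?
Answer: 1/1679 ≈ 0.00059559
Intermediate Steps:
W = -172 (W = 4*((-2 + 4)*(0 - 5)) + 12*(-11) = 4*(2*(-5)) - 132 = 4*(-10) - 132 = -40 - 132 = -172)
1/(1851 + W) = 1/(1851 - 172) = 1/1679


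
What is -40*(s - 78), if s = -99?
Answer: 7080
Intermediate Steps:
-40*(s - 78) = -40*(-99 - 78) = -40*(-177) = 7080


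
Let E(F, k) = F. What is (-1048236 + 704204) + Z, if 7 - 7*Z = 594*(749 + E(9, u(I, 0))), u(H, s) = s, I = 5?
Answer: -2858469/7 ≈ -4.0835e+5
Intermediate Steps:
Z = -450245/7 (Z = 1 - 594*(749 + 9)/7 = 1 - 594*758/7 = 1 - 1/7*450252 = 1 - 450252/7 = -450245/7 ≈ -64321.)
(-1048236 + 704204) + Z = (-1048236 + 704204) - 450245/7 = -344032 - 450245/7 = -2858469/7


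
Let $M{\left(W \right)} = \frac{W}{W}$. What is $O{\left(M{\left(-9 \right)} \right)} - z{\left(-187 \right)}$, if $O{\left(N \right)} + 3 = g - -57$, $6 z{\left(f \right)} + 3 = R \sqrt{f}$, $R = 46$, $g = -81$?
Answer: $- \frac{53}{2} - \frac{23 i \sqrt{187}}{3} \approx -26.5 - 104.84 i$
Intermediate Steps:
$M{\left(W \right)} = 1$
$z{\left(f \right)} = - \frac{1}{2} + \frac{23 \sqrt{f}}{3}$ ($z{\left(f \right)} = - \frac{1}{2} + \frac{46 \sqrt{f}}{6} = - \frac{1}{2} + \frac{23 \sqrt{f}}{3}$)
$O{\left(N \right)} = -27$ ($O{\left(N \right)} = -3 - 24 = -27$)
$O{\left(M{\left(-9 \right)} \right)} - z{\left(-187 \right)} = -27 - \left(- \frac{1}{2} + \frac{23 \sqrt{-187}}{3}\right) = -27 - \left(- \frac{1}{2} + \frac{23 i \sqrt{187}}{3}\right) = -27 + \left(\frac{1}{2} - \frac{23 i \sqrt{187}}{3}\right) = - \frac{53}{2} - \frac{23 i \sqrt{187}}{3}$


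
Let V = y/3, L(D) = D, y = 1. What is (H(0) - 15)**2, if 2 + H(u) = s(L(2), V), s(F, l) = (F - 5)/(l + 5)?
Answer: 78961/256 ≈ 308.44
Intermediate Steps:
V = 1/3 ≈ 0.33333
s(F, l) = (-5 + F)/(5 + l)
H(u) = -41/16 (H(u) = -2 + (-5 + 2)/(5 + 1/3) = -2 - 3/(16/3) = -2 + (3/16)*(-3) = -2 - 9/16 = -41/16)
(H(0) - 15)**2 = (-41/16 - 15)**2 = (-281/16)**2 = 78961/256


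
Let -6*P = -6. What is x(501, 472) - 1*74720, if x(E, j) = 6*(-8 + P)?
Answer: -74762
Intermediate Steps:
P = 1 (P = -1/6*(-6) = 1)
x(E, j) = -42 (x(E, j) = 6*(-8 + 1) = 6*(-7) = -42)
x(501, 472) - 1*74720 = -42 - 1*74720 = -42 - 74720 = -74762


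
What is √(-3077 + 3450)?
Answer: √373 ≈ 19.313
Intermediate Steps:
√(-3077 + 3450) = √373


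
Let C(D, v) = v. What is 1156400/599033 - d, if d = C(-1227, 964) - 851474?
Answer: 509484713230/599033 ≈ 8.5051e+5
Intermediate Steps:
d = -850510 (d = 964 - 851474 = -850510)
1156400/599033 - d = 1156400/599033 - 1*(-850510) = 1156400*(1/599033) + 850510 = 1156400/599033 + 850510 = 509484713230/599033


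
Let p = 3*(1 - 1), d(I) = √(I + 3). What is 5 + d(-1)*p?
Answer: 5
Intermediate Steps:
d(I) = √(3 + I)
p = 0 (p = 3*0 = 0)
5 + d(-1)*p = 5 + √(3 - 1)*0 = 5 + √2*0 = 5 + 0 = 5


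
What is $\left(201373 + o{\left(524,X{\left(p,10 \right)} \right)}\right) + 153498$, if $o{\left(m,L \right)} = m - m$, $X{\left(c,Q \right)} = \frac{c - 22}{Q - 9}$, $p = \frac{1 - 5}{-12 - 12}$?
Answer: $354871$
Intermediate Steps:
$p = \frac{1}{6}$ ($p = - \frac{4}{-24} = \left(-4\right) \left(- \frac{1}{24}\right) = \frac{1}{6} \approx 0.16667$)
$X{\left(c,Q \right)} = \frac{-22 + c}{-9 + Q}$
$o{\left(m,L \right)} = 0$
$\left(201373 + o{\left(524,X{\left(p,10 \right)} \right)}\right) + 153498 = \left(201373 + 0\right) + 153498 = 201373 + 153498 = 354871$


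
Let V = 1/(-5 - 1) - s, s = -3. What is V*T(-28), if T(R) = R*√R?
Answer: -476*I*√7/3 ≈ -419.79*I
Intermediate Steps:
T(R) = R^(3/2)
V = 17/6 (V = 1/(-5 - 1) - 1*(-3) = 1/(-6) + 3 = -⅙ + 3 = 17/6 ≈ 2.8333)
V*T(-28) = 17*(-28)^(3/2)/6 = 17*(-56*I*√7)/6 = -476*I*√7/3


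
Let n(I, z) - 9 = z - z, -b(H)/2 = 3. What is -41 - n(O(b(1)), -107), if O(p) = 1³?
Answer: -50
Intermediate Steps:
b(H) = -6 (b(H) = -2*3 = -6)
O(p) = 1
n(I, z) = 9 (n(I, z) = 9 + (z - z) = 9 + 0 = 9)
-41 - n(O(b(1)), -107) = -41 - 1*9 = -41 - 9 = -50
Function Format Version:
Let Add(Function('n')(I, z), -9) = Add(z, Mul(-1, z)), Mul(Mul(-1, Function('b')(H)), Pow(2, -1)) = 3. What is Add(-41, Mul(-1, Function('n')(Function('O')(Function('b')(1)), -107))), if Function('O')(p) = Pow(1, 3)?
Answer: -50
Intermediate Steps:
Function('b')(H) = -6 (Function('b')(H) = Mul(-2, 3) = -6)
Function('O')(p) = 1
Function('n')(I, z) = 9 (Function('n')(I, z) = Add(9, Add(z, Mul(-1, z))) = Add(9, 0) = 9)
Add(-41, Mul(-1, Function('n')(Function('O')(Function('b')(1)), -107))) = Add(-41, Mul(-1, 9)) = Add(-41, -9) = -50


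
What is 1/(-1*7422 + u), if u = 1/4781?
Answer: -4781/35484581 ≈ -0.00013473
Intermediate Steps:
u = 1/4781 ≈ 0.00020916
1/(-1*7422 + u) = 1/(-1*7422 + 1/4781) = 1/(-7422 + 1/4781) = 1/(-35484581/4781) = -4781/35484581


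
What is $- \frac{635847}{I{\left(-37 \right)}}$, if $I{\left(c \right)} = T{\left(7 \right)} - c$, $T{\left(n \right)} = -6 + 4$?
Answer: $- \frac{635847}{35} \approx -18167.0$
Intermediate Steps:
$T{\left(n \right)} = -2$
$I{\left(c \right)} = -2 - c$
$- \frac{635847}{I{\left(-37 \right)}} = - \frac{635847}{-2 - -37} = - \frac{635847}{-2 + 37} = - \frac{635847}{35}$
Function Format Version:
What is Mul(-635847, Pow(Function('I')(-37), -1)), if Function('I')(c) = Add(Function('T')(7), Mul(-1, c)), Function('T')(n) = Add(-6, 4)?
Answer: Rational(-635847, 35) ≈ -18167.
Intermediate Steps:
Function('T')(n) = -2
Function('I')(c) = Add(-2, Mul(-1, c))
Mul(-635847, Pow(Function('I')(-37), -1)) = Mul(-635847, Pow(Add(-2, Mul(-1, -37)), -1)) = Mul(-635847, Pow(Add(-2, 37), -1)) = Mul(-635847, Pow(35, -1)) = Mul(-635847, Rational(1, 35)) = Rational(-635847, 35)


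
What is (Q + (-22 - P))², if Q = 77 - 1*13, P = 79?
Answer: 1369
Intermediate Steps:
Q = 64 (Q = 77 - 13 = 64)
(Q + (-22 - P))² = (64 + (-22 - 1*79))² = (64 + (-22 - 79))² = (64 - 101)² = (-37)² = 1369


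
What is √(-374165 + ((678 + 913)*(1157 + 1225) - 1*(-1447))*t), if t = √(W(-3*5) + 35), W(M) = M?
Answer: √(-374165 + 7582418*√5) ≈ 4071.9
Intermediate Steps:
t = 2*√5 (t = √(-3*5 + 35) = √(-15 + 35) = √20 = 2*√5 ≈ 4.4721)
√(-374165 + ((678 + 913)*(1157 + 1225) - 1*(-1447))*t) = √(-374165 + ((678 + 913)*(1157 + 1225) - 1*(-1447))*(2*√5)) = √(-374165 + (1591*2382 + 1447)*(2*√5)) = √(-374165 + (3789762 + 1447)*(2*√5)) = √(-374165 + 3791209*(2*√5)) = √(-374165 + 7582418*√5)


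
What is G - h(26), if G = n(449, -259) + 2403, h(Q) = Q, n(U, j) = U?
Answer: 2826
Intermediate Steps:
G = 2852 (G = 449 + 2403 = 2852)
G - h(26) = 2852 - 1*26 = 2852 - 26 = 2826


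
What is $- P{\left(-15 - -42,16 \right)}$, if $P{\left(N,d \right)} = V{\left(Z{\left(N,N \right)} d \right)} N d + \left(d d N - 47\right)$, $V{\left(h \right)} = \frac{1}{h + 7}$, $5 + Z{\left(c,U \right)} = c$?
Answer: $- \frac{2464967}{359} \approx -6866.2$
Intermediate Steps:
$Z{\left(c,U \right)} = -5 + c$
$V{\left(h \right)} = \frac{1}{7 + h}$
$P{\left(N,d \right)} = -47 + N d^{2} + \frac{N d}{7 + d \left(-5 + N\right)}$ ($P{\left(N,d \right)} = \frac{N}{7 + \left(-5 + N\right) d} d + \left(d d N - 47\right) = \frac{N}{7 + d \left(-5 + N\right)} d + \left(d^{2} N - 47\right) = \frac{N}{7 + d \left(-5 + N\right)} d + \left(N d^{2} - 47\right) = \frac{N d}{7 + d \left(-5 + N\right)} + \left(-47 + N d^{2}\right) = -47 + N d^{2} + \frac{N d}{7 + d \left(-5 + N\right)}$)
$- P{\left(-15 - -42,16 \right)} = - \frac{\left(-15 - -42\right) 16 + \left(-47 + \left(-15 - -42\right) 16^{2}\right) \left(7 + 16 \left(-5 - -27\right)\right)}{7 + 16 \left(-5 - -27\right)} = - \frac{\left(-15 + 42\right) 16 + \left(-47 + \left(-15 + 42\right) 256\right) \left(7 + 16 \left(-5 + \left(-15 + 42\right)\right)\right)}{7 + 16 \left(-5 + \left(-15 + 42\right)\right)} = - \frac{27 \cdot 16 + \left(-47 + 27 \cdot 256\right) \left(7 + 16 \left(-5 + 27\right)\right)}{7 + 16 \left(-5 + 27\right)} = - \frac{432 + \left(-47 + 6912\right) \left(7 + 16 \cdot 22\right)}{7 + 16 \cdot 22} = - \frac{432 + 6865 \left(7 + 352\right)}{7 + 352} = - \frac{432 + 6865 \cdot 359}{359} = - \frac{432 + 2464535}{359} = - \frac{2464967}{359}$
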